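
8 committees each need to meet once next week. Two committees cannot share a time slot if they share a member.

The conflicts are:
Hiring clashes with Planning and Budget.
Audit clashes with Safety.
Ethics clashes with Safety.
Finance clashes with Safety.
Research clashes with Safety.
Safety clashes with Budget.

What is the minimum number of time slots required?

2

Research and Safety conflict, so at least 2 time slots are needed.
2 time slots suffice: time slot 1 → {Hiring, Safety}; time slot 2 → {Planning, Audit, Ethics, Finance, Research, Budget}. No two conflicting committees share a time slot.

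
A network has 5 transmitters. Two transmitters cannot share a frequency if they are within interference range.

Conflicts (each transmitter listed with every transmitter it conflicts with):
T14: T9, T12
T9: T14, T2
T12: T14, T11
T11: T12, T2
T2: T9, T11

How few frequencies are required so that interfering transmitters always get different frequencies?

3

The cycle T14-T9-T2-T11-T12-T14 has odd length 5, so it cannot be 2-colored; at least 3 frequencies are needed.
3 frequencies suffice: frequency 1 → {T14, T2}; frequency 2 → {T9, T11}; frequency 3 → {T12}. No two conflicting transmitters share a frequency.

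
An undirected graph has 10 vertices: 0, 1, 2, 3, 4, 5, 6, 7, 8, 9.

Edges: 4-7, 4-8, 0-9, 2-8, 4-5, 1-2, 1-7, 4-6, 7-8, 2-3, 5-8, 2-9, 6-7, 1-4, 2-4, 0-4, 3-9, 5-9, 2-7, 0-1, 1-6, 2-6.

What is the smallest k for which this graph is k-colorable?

1, 2, 4, 6, 7 are pairwise adjacent (a clique of size 5), so at least 5 colors are needed.
One proper 5-coloring: 0=red, 1=green, 2=red, 3=green, 4=blue, 5=red, 6=purple, 7=yellow, 8=green, 9=blue. No two adjacent vertices share a color.

5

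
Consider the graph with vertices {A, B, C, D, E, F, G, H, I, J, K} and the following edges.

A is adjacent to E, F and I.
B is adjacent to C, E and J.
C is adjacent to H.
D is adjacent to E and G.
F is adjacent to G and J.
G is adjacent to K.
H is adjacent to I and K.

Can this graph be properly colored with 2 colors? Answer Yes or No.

No

The cycle A-F-G-D-E-A has odd length 5, so it cannot be 2-colored; at least 3 colors are needed.
So 2 colors are not enough.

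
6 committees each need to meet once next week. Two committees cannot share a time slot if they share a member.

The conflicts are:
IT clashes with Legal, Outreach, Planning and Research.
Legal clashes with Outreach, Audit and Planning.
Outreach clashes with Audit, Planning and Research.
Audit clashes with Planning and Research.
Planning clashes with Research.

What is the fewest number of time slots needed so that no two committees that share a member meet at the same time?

IT, Outreach, Planning, Research are mutually in conflict, so at least 4 time slots are needed.
4 time slots suffice: time slot 1 → {Planning}; time slot 2 → {Outreach}; time slot 3 → {IT, Audit}; time slot 4 → {Legal, Research}. No two conflicting committees share a time slot.

4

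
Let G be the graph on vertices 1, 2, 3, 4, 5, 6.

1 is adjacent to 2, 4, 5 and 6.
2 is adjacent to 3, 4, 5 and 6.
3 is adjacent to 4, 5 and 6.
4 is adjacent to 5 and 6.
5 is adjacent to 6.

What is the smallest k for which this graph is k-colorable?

5

1, 2, 4, 5, 6 form a clique, so at least 5 colors are needed.
One proper 5-coloring: 1=e, 2=a, 3=e, 4=b, 5=c, 6=d. Each edge has distinct colors on its endpoints.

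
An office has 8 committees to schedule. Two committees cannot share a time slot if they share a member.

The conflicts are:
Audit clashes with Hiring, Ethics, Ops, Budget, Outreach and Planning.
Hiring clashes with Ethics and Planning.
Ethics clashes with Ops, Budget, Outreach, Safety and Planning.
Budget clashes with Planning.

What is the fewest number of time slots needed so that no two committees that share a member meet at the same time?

Audit, Ethics, Budget, Planning pairwise conflict, so at least 4 time slots are needed.
A valid assignment using 4 time slots: Audit=2, Hiring=4, Ethics=1, Ops=3, Budget=4, Outreach=3, Safety=2, Planning=3. Every pair that conflicts lands in different time slots.

4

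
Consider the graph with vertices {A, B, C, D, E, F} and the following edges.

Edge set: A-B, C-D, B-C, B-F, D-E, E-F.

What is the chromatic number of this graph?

The cycle B-C-D-E-F-B has odd length 5, so it cannot be 2-colored; at least 3 colors are needed.
A valid assignment using 3 colors: A=2, B=1, C=2, D=1, E=3, F=2. Each edge has distinct colors on its endpoints.

3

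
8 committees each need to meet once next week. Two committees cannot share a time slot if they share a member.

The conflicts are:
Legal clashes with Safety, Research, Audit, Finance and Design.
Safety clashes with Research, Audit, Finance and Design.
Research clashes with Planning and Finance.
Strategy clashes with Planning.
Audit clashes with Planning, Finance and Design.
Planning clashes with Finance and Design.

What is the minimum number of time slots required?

Legal, Safety, Research, Finance pairwise conflict, so at least 4 time slots are needed.
Using 4 time slots: Legal=2, Safety=1, Research=4, Strategy=2, Audit=4, Planning=1, Finance=3, Design=3. Every pair that conflicts lands in different time slots.

4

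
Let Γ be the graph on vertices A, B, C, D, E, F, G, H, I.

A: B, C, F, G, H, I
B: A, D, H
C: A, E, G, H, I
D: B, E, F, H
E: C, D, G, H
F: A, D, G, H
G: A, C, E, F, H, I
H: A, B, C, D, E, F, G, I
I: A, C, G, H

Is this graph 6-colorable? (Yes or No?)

Yes

The chromatic number is 5. A, C, G, H, I are pairwise adjacent (a clique of size 5), so at least 5 colors are needed.
5 colors suffice: A=3, B=4, C=4, D=2, E=3, F=4, G=2, H=1, I=5.
Since 6 ≥ 5, a proper 6-coloring certainly exists.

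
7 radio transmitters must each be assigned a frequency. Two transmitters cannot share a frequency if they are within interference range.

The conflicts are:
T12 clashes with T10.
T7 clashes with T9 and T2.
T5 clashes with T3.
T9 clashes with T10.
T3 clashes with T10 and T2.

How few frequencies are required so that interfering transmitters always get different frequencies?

3

The cycle T2-T3-T10-T9-T7-T2 has odd length 5, so it cannot be 2-colored; at least 3 frequencies are needed.
3 frequencies suffice: frequency 1 → {T12, T7, T3}; frequency 2 → {T5, T10, T2}; frequency 3 → {T9}. Each listed conflict is separated.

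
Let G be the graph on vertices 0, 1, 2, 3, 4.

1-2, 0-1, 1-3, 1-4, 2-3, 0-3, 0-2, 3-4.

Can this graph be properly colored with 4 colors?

Yes

The chromatic number is 4. 0, 1, 2, 3 are mutually adjacent (a clique of size 4), so at least 4 colors are needed.
4 colors suffice: color red → {1}; color blue → {3}; color green → {2, 4}; color yellow → {0}.
That is already a proper 4-coloring.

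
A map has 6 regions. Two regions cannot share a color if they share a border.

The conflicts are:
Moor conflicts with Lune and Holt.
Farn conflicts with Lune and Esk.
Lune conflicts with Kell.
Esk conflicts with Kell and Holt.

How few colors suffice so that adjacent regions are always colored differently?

The cycle Holt-Esk-Kell-Lune-Moor-Holt has odd length 5, so it cannot be 2-colored; at least 3 colors are needed.
3 colors suffice: Moor=3, Farn=2, Lune=1, Esk=1, Kell=2, Holt=2. Each listed conflict is separated.

3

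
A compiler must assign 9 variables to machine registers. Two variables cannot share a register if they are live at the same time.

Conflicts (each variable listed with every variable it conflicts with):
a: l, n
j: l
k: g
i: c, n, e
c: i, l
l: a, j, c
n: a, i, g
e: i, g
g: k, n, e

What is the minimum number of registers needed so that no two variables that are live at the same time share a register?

The cycle i-c-l-a-n-i has odd length 5, so it cannot be 2-colored; at least 3 registers are needed.
A valid assignment using 3 registers: a=3, j=2, k=2, i=1, c=2, l=1, n=2, e=2, g=1. No two conflicting variables share a register.

3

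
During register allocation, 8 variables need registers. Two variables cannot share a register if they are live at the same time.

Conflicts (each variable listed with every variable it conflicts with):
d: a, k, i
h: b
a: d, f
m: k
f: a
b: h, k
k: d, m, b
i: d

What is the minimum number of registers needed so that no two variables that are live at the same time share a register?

a and f conflict, so at least 2 registers are needed.
Using 2 registers: d=2, h=1, a=1, m=2, f=2, b=2, k=1, i=1. No two conflicting variables share a register.

2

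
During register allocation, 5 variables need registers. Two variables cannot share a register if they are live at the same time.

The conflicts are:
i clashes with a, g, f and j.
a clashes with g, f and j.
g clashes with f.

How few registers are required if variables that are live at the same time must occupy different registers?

4

i, a, g, f pairwise conflict, so at least 4 registers are needed.
4 registers suffice: register 1 → {i}; register 2 → {a}; register 3 → {f, j}; register 4 → {g}. No two conflicting variables share a register.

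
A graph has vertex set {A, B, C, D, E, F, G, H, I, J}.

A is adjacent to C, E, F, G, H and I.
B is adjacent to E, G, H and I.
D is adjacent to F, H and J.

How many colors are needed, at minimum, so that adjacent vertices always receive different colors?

2

B and H are adjacent, so at least 2 colors are needed.
2 colors suffice: A=1, B=1, C=2, D=1, E=2, F=2, G=2, H=2, I=2, J=2. Every edge joins two different colors.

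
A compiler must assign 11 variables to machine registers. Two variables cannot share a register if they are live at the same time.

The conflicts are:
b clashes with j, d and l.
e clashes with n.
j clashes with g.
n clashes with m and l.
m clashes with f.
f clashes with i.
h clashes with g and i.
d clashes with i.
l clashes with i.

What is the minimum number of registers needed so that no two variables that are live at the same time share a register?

3

The cycle l-n-m-f-i-l has odd length 5, so it cannot be 2-colored; at least 3 registers are needed.
A valid assignment using 3 registers: b=1, e=2, j=2, n=1, m=2, f=3, h=2, d=2, l=2, g=1, i=1. No two conflicting variables share a register.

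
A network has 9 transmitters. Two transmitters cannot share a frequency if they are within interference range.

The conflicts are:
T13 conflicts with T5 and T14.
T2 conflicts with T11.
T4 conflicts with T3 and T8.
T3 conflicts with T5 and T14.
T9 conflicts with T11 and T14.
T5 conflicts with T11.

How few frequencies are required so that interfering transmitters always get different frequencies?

The cycle T13-T5-T11-T9-T14-T13 has odd length 5, so it cannot be 2-colored; at least 3 frequencies are needed.
A valid assignment using 3 frequencies: T13=3, T2=2, T4=1, T3=3, T9=2, T5=2, T11=1, T14=1, T8=2. Each listed conflict is separated.

3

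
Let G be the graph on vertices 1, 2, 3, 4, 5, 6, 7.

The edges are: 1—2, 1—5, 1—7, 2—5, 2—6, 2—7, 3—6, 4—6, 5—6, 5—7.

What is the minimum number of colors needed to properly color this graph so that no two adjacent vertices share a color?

1, 2, 5, 7 are pairwise adjacent (a clique of size 4), so at least 4 colors are needed.
A valid assignment using 4 colors: 1=green, 2=blue, 3=red, 4=red, 5=red, 6=green, 7=yellow. Every edge joins two different colors.

4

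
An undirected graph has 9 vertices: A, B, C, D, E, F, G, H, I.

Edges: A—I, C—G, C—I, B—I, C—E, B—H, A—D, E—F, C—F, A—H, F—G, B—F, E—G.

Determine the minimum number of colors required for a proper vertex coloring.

4

C, E, F, G are pairwise adjacent (a clique of size 4), so at least 4 colors are needed.
4 colors suffice: color 1 → {A, B, C}; color 2 → {D, F, H, I}; color 3 → {G}; color 4 → {E}. Every edge joins two different colors.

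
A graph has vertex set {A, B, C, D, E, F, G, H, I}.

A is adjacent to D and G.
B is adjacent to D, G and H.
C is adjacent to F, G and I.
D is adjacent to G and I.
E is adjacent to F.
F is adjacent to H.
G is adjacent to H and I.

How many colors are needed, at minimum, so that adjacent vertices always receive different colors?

3

C, G, I form a triangle, so at least 3 colors are needed.
3 colors suffice: color red → {F, G}; color blue → {C, D, E, H}; color green → {A, B, I}. Every edge joins two different colors.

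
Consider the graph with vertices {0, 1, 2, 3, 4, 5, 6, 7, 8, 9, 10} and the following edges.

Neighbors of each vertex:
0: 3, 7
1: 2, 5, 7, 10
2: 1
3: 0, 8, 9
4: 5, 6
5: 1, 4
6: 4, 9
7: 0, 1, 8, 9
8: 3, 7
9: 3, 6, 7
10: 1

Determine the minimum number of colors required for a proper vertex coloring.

6 and 9 are adjacent, so at least 2 colors are needed.
2 colors suffice: color a → {2, 3, 5, 6, 7, 10}; color b → {0, 1, 4, 8, 9}. Each edge has distinct colors on its endpoints.

2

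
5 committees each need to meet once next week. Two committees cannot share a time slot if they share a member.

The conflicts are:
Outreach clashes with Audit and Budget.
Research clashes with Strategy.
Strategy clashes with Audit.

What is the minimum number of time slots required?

2

Outreach and Budget conflict, so at least 2 time slots are needed.
2 time slots suffice: time slot 1 → {Outreach, Strategy}; time slot 2 → {Research, Audit, Budget}. Each listed conflict is separated.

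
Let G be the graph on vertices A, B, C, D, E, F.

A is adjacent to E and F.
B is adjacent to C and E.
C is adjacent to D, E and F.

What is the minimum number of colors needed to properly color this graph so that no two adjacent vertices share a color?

B, C, E are pairwise adjacent, so at least 3 colors are needed.
One proper 3-coloring: A=1, B=3, C=1, D=2, E=2, F=2. No two adjacent vertices share a color.

3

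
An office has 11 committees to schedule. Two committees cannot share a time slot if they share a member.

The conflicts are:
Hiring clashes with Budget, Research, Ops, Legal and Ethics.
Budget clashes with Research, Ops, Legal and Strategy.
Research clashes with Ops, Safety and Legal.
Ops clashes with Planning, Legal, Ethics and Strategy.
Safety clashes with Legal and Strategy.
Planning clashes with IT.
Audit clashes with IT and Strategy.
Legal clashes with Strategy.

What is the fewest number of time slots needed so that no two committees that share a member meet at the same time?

5

Hiring, Budget, Research, Ops, Legal pairwise conflict, so at least 5 time slots are needed.
A valid assignment using 5 time slots: Hiring=3, Budget=5, Research=4, Ops=1, Safety=1, Planning=2, Audit=1, Legal=2, Ethics=2, IT=3, Strategy=3. No two conflicting committees share a time slot.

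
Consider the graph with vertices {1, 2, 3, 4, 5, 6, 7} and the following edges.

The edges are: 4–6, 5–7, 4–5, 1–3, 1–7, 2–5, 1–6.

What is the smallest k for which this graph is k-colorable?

The cycle 7-1-6-4-5-7 has odd length 5, so it cannot be 2-colored; at least 3 colors are needed.
3 colors suffice: color red → {1, 5}; color blue → {2, 3, 6, 7}; color green → {4}. Each edge has distinct colors on its endpoints.

3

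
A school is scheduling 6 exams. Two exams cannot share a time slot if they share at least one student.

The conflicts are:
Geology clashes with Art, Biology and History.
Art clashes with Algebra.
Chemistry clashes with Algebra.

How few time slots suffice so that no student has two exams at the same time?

2

Geology and Art conflict, so at least 2 time slots are needed.
2 time slots suffice: time slot 1 → {Geology, Algebra}; time slot 2 → {Art, Biology, History, Chemistry}. No two conflicting exams share a time slot.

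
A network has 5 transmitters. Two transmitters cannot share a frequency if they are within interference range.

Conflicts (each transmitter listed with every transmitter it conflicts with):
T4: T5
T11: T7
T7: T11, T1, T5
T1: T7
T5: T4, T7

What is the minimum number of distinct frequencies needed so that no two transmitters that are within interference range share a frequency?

T7 and T5 conflict, so at least 2 frequencies are needed.
A valid assignment using 2 frequencies: T4=1, T11=2, T7=1, T1=2, T5=2. No two conflicting transmitters share a frequency.

2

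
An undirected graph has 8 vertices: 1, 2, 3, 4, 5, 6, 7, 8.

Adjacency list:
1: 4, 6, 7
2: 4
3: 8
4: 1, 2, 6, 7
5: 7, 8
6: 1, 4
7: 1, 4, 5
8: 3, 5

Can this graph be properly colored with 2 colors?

No

1, 4, 7 are mutually adjacent, so at least 3 colors are needed.
So 2 colors are not enough.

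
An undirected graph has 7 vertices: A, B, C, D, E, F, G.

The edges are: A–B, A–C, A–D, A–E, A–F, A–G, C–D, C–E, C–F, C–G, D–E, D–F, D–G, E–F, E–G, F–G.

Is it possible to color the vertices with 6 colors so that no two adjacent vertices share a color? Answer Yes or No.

The chromatic number is 6. A, C, D, E, F, G are pairwise adjacent (a clique of size 6), so at least 6 colors are needed.
6 colors suffice: color 1 → {A}; color 2 → {B, E}; color 3 → {F}; color 4 → {C}; color 5 → {D}; color 6 → {G}.
That is already a proper 6-coloring.

Yes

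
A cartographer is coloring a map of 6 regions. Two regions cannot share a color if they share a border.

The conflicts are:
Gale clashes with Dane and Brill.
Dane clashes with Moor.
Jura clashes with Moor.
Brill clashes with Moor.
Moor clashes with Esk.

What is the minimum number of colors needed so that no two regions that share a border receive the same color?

Jura and Moor conflict, so at least 2 colors are needed.
2 colors suffice: Gale=1, Dane=2, Jura=2, Brill=2, Moor=1, Esk=2. Each listed conflict is separated.

2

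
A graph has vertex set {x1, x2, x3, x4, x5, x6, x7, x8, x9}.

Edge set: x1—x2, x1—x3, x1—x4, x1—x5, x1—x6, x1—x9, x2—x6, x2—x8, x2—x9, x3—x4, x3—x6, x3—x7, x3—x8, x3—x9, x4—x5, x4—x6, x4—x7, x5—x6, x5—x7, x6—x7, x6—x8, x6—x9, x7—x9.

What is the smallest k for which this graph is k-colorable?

4

x1, x2, x6, x9 form a clique, so at least 4 colors are needed.
4 colors suffice: x1=2, x2=3, x3=3, x4=4, x5=3, x6=1, x7=2, x8=2, x9=4. Every edge joins two different colors.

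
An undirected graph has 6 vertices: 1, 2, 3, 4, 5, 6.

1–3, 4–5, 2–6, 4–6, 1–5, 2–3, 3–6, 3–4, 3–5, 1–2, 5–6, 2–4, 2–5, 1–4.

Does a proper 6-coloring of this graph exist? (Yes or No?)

Yes

The chromatic number is 5. 2, 3, 4, 5, 6 form a clique, so at least 5 colors are needed.
5 colors suffice: color red → {2}; color blue → {3}; color green → {4}; color yellow → {5}; color purple → {1, 6}.
Since 6 ≥ 5, a proper 6-coloring certainly exists.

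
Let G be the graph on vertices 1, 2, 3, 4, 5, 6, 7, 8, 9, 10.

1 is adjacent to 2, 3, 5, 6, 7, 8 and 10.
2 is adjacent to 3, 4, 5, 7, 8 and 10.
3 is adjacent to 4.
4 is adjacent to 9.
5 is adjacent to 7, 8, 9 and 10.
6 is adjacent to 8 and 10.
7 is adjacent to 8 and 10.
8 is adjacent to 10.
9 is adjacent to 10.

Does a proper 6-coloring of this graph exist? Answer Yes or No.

Yes

The chromatic number is 6. 1, 2, 5, 7, 8, 10 are mutually adjacent (a clique of size 6), so at least 6 colors are needed.
One proper 6-coloring: 1=red, 2=blue, 3=green, 4=red, 5=yellow, 6=blue, 7=orange, 8=purple, 9=blue, 10=green.
That is already a proper 6-coloring.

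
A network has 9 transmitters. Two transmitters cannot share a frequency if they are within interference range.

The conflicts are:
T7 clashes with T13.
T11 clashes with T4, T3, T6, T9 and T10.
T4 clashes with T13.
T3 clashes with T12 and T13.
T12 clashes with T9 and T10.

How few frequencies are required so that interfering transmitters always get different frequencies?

2

T4 and T13 conflict, so at least 2 frequencies are needed.
2 frequencies suffice: frequency 1 → {T11, T12, T13}; frequency 2 → {T7, T4, T3, T6, T9, T10}. Every pair that conflicts lands in different frequencies.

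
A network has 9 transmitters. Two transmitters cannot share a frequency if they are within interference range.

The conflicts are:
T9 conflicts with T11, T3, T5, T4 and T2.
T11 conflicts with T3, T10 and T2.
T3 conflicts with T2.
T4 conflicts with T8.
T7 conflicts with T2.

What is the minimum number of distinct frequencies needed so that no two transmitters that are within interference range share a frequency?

4

T9, T11, T3, T2 pairwise conflict, so at least 4 frequencies are needed.
4 frequencies suffice: frequency 1 → {T9, T8, T10, T7}; frequency 2 → {T5, T4, T2}; frequency 3 → {T11}; frequency 4 → {T3}. Every pair that conflicts lands in different frequencies.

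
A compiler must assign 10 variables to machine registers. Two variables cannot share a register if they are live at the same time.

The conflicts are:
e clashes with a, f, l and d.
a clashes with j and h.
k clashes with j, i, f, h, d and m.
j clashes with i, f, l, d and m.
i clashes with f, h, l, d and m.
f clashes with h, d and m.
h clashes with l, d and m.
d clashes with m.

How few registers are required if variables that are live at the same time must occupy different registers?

6

k, j, i, f, d, m all conflict with each other, so at least 6 registers are needed.
6 registers suffice: register 1 → {a, l, d}; register 2 → {e, i}; register 3 → {j, h}; register 4 → {f}; register 5 → {k}; register 6 → {m}. Each listed conflict is separated.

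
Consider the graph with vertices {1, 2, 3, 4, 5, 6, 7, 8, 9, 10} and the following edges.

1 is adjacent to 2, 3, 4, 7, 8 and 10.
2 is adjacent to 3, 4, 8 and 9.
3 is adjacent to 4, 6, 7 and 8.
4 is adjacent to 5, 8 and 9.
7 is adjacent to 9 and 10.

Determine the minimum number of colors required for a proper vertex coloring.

1, 2, 3, 4, 8 form a clique, so at least 5 colors are needed.
5 colors suffice: 1=green, 2=yellow, 3=red, 4=blue, 5=red, 6=blue, 7=blue, 8=purple, 9=red, 10=red. No two adjacent vertices share a color.

5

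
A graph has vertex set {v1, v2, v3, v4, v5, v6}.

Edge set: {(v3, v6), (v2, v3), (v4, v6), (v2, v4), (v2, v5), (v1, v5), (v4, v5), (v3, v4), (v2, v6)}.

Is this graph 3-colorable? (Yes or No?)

v2, v3, v4, v6 form a clique, so at least 4 colors are needed.
So 3 colors are not enough.

No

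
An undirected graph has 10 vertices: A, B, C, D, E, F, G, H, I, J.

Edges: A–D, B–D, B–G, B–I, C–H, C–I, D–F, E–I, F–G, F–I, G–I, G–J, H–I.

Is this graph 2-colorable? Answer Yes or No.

No

C, H, I form a triangle, so at least 3 colors are needed.
So 2 colors are not enough.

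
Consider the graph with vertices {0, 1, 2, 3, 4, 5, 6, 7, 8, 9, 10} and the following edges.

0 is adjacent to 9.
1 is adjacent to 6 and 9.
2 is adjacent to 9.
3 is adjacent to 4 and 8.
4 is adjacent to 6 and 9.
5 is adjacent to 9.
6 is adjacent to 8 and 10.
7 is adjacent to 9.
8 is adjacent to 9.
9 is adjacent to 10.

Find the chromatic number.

7 and 9 are adjacent, so at least 2 colors are needed.
A valid assignment using 2 colors: 0=blue, 1=blue, 2=blue, 3=red, 4=blue, 5=blue, 6=red, 7=blue, 8=blue, 9=red, 10=blue. Every edge joins two different colors.

2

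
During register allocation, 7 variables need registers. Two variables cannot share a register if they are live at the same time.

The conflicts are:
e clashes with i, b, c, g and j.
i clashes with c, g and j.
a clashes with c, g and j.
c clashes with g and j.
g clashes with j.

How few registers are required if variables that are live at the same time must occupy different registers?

5

e, i, c, g, j pairwise conflict, so at least 5 registers are needed.
Using 5 registers: e=2, i=5, a=2, b=1, c=4, g=3, j=1. Each listed conflict is separated.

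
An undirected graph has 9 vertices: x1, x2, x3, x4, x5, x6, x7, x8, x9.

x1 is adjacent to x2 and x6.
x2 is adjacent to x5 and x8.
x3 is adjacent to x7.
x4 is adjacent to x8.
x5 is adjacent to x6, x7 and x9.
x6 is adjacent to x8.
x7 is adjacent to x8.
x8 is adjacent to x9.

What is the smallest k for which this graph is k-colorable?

x8 and x9 are adjacent, so at least 2 colors are needed.
A valid assignment using 2 colors: x1=1, x2=2, x3=1, x4=2, x5=1, x6=2, x7=2, x8=1, x9=2. No two adjacent vertices share a color.

2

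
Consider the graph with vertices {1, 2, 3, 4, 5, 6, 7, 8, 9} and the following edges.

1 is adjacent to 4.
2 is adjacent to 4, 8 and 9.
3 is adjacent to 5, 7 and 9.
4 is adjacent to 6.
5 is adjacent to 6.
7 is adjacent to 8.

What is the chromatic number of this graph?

The cycle 7-8-2-9-3-7 has odd length 5, so it cannot be 2-colored; at least 3 colors are needed.
3 colors suffice: color a → {1, 2, 3, 6}; color b → {4, 5, 7, 9}; color c → {8}. Every edge joins two different colors.

3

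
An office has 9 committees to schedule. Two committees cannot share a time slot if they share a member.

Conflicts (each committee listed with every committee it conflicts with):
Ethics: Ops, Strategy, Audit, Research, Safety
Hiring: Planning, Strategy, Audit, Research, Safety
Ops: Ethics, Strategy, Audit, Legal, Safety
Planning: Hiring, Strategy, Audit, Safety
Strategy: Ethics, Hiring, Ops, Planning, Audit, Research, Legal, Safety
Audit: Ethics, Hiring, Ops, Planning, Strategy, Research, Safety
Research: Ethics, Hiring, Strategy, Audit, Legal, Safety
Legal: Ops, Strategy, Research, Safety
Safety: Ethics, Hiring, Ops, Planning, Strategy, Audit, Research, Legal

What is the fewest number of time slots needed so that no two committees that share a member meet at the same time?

Hiring, Planning, Strategy, Audit, Safety are mutually in conflict, so at least 5 time slots are needed.
Using 5 time slots: Ethics=5, Hiring=5, Ops=4, Planning=4, Strategy=2, Audit=3, Research=4, Legal=3, Safety=1. Each listed conflict is separated.

5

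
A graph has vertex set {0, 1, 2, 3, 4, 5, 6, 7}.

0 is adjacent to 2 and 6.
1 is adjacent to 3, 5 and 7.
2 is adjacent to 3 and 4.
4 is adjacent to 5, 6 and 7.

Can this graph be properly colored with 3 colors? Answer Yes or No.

Yes

The chromatic number is 3. The cycle 3-1-5-4-2-3 has odd length 5, so it cannot be 2-colored; at least 3 colors are needed.
3 colors suffice: 0=red, 1=red, 2=blue, 3=green, 4=red, 5=blue, 6=blue, 7=blue.
That is already a proper 3-coloring.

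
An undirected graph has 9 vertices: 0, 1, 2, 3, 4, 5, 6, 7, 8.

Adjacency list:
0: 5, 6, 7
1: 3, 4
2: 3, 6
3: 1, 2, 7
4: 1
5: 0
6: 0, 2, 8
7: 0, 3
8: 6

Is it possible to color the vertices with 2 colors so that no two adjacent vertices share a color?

No

The cycle 2-6-0-7-3-2 has odd length 5, so it cannot be 2-colored; at least 3 colors are needed.
So 2 colors are not enough.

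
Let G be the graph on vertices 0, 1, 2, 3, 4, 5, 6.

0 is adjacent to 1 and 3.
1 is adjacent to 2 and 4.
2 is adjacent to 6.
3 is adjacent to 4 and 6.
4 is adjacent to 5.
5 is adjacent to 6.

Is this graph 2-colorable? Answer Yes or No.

No

The cycle 0-3-6-2-1-0 has odd length 5, so it cannot be 2-colored; at least 3 colors are needed.
So 2 colors are not enough.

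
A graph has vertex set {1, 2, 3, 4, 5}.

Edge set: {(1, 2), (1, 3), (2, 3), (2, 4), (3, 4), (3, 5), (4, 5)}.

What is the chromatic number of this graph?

1, 2, 3 are pairwise adjacent, so at least 3 colors are needed.
3 colors suffice: color red → {3}; color blue → {1, 4}; color green → {2, 5}. No two adjacent vertices share a color.

3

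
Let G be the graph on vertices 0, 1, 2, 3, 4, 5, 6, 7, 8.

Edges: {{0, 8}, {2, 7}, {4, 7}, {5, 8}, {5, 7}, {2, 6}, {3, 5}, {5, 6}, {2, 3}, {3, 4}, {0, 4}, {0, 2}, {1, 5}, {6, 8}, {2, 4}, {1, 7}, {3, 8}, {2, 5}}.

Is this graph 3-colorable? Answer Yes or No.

Yes

The chromatic number is 3. 1, 5, 7 form a triangle, so at least 3 colors are needed.
A valid assignment using 3 colors: 0=c, 1=a, 2=a, 3=c, 4=b, 5=b, 6=c, 7=c, 8=a.
That is already a proper 3-coloring.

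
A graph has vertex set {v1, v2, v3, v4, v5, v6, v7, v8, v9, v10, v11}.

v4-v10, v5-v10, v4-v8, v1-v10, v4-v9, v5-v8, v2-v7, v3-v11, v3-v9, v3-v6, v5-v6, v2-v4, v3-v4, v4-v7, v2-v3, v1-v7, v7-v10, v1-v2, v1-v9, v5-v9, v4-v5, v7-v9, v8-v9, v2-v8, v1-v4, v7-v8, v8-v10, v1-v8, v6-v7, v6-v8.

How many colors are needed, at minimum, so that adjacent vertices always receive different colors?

5

v1, v4, v7, v8, v9 are mutually adjacent (a clique of size 5), so at least 5 colors are needed.
One proper 5-coloring: v1=4, v2=5, v3=1, v4=2, v5=3, v6=2, v7=3, v8=1, v9=5, v10=5, v11=2. Every edge joins two different colors.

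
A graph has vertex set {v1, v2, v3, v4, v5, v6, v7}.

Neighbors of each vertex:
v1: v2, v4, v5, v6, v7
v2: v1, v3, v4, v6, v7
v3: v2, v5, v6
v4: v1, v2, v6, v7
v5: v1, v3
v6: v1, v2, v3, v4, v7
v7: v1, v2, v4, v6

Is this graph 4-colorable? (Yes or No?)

v1, v2, v4, v6, v7 form a clique, so at least 5 colors are needed.
So 4 colors are not enough.

No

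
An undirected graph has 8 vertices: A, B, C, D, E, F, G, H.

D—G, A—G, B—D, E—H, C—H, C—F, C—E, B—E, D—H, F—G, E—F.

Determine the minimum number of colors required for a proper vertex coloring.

3

C, E, F form a triangle, so at least 3 colors are needed.
3 colors suffice: color 1 → {E, G}; color 2 → {A, B, F, H}; color 3 → {C, D}. Every edge joins two different colors.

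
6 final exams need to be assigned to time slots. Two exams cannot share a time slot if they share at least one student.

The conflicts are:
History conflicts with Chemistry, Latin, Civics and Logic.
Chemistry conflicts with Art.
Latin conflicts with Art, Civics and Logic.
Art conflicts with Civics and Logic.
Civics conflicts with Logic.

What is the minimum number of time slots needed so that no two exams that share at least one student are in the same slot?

Latin, Art, Civics, Logic pairwise conflict, so at least 4 time slots are needed.
4 time slots suffice: time slot 1 → {Chemistry, Latin}; time slot 2 → {Logic}; time slot 3 → {Civics}; time slot 4 → {History, Art}. Every pair that conflicts lands in different time slots.

4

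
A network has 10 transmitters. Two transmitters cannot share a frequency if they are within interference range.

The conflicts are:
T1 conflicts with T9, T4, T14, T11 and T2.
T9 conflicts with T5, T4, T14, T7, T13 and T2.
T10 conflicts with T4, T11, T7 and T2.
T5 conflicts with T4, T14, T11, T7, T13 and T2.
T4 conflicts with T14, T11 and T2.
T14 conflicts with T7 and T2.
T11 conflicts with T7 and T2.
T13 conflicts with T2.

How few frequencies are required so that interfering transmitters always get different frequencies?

5

T1, T9, T4, T14, T2 pairwise conflict, so at least 5 frequencies are needed.
A valid assignment using 5 frequencies: T1=4, T9=2, T10=4, T5=4, T4=3, T14=5, T11=2, T7=1, T13=3, T2=1. No two conflicting transmitters share a frequency.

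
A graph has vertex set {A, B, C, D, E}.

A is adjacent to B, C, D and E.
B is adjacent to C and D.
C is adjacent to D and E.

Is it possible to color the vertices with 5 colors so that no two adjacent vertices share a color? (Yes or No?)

The chromatic number is 4. A, B, C, D form a clique, so at least 4 colors are needed.
4 colors suffice: color red → {C}; color blue → {A}; color green → {B, E}; color yellow → {D}.
Since 5 ≥ 4, a proper 5-coloring certainly exists.

Yes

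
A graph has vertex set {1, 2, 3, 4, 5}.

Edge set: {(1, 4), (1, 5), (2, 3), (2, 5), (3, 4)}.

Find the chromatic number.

3

The cycle 5-2-3-4-1-5 has odd length 5, so it cannot be 2-colored; at least 3 colors are needed.
3 colors suffice: color red → {3, 5}; color blue → {1, 2}; color green → {4}. Each edge has distinct colors on its endpoints.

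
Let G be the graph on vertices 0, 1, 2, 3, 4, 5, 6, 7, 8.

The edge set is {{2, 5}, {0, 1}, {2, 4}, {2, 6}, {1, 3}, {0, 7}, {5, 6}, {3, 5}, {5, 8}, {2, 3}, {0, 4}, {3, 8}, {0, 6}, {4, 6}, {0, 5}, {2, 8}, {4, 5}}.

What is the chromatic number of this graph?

2, 4, 5, 6 are mutually adjacent (a clique of size 4), so at least 4 colors are needed.
4 colors suffice: 0=blue, 1=red, 2=blue, 3=green, 4=green, 5=red, 6=yellow, 7=red, 8=yellow. Every edge joins two different colors.

4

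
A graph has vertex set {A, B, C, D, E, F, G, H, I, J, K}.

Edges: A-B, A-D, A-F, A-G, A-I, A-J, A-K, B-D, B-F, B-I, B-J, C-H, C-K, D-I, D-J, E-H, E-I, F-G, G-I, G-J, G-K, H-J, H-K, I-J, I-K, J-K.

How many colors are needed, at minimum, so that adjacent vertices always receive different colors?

5

A, G, I, J, K are pairwise adjacent (a clique of size 5), so at least 5 colors are needed.
5 colors suffice: color 1 → {A, H}; color 2 → {C, F, I}; color 3 → {E, J}; color 4 → {B, K}; color 5 → {D, G}. Every edge joins two different colors.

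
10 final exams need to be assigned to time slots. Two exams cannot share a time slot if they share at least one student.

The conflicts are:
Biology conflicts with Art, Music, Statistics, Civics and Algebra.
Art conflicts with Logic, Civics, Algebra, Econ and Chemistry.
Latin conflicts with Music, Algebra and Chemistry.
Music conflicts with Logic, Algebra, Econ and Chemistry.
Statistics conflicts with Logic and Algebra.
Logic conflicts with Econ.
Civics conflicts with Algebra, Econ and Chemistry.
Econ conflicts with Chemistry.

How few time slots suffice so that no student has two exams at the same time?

4

Biology, Art, Civics, Algebra pairwise conflict, so at least 4 time slots are needed.
4 time slots suffice: time slot 1 → {Art, Music, Statistics}; time slot 2 → {Algebra, Econ}; time slot 3 → {Biology, Logic, Chemistry}; time slot 4 → {Latin, Civics}. No two conflicting exams share a time slot.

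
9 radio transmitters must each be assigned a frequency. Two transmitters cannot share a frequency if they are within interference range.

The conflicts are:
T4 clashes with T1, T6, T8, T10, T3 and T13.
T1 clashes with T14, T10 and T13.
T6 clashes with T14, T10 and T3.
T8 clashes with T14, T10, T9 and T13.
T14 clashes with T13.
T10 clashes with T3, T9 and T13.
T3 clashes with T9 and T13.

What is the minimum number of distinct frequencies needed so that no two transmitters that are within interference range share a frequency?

4

T4, T6, T10, T3 are mutually in conflict, so at least 4 frequencies are needed.
4 frequencies suffice: T4=2, T1=4, T6=3, T8=4, T14=1, T10=1, T3=4, T9=2, T13=3. Each listed conflict is separated.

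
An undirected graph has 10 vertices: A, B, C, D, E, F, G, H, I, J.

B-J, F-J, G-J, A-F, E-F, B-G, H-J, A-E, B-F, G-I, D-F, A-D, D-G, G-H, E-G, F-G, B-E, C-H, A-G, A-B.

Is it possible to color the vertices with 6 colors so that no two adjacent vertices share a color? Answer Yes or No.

Yes

The chromatic number is 5. A, B, E, F, G are mutually adjacent (a clique of size 5), so at least 5 colors are needed.
5 colors suffice: A=green, B=yellow, C=red, D=yellow, E=purple, F=blue, G=red, H=blue, I=blue, J=green.
Since 6 ≥ 5, a proper 6-coloring certainly exists.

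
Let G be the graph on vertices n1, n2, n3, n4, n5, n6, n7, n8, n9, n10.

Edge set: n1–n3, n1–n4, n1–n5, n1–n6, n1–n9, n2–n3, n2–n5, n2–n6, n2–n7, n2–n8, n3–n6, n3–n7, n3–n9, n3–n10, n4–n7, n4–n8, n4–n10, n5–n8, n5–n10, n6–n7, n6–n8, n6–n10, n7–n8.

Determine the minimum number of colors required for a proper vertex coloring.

n2, n3, n6, n7 are mutually adjacent (a clique of size 4), so at least 4 colors are needed.
One proper 4-coloring: n1=green, n2=yellow, n3=blue, n4=red, n5=red, n6=red, n7=green, n8=blue, n9=red, n10=green. Each edge has distinct colors on its endpoints.

4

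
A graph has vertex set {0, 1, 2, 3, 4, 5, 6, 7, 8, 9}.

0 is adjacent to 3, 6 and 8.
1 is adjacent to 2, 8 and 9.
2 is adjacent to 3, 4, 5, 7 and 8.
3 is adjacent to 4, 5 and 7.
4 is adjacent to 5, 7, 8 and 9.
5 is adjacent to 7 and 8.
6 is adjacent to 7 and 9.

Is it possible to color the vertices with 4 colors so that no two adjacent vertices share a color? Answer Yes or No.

2, 3, 4, 5, 7 are mutually adjacent (a clique of size 5), so at least 5 colors are needed.
So 4 colors are not enough.

No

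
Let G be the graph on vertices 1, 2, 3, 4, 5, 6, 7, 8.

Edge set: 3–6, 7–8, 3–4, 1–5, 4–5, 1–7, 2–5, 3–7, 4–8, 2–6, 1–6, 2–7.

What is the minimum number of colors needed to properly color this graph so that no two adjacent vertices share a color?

The cycle 2-5-4-3-7-2 has odd length 5, so it cannot be 2-colored; at least 3 colors are needed.
3 colors suffice: color a → {4, 6, 7}; color b → {3, 5, 8}; color c → {1, 2}. Every edge joins two different colors.

3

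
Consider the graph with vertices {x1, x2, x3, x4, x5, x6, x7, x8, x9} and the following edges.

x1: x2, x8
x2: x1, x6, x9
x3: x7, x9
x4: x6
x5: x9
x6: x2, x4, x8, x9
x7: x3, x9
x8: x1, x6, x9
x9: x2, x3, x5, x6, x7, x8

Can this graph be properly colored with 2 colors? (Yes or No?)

x3, x7, x9 form a triangle, so at least 3 colors are needed.
So 2 colors are not enough.

No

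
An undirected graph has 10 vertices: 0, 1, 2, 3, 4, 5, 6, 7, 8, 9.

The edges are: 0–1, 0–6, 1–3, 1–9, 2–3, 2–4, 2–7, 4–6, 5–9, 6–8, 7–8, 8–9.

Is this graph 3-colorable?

The chromatic number is 3. The cycle 9-8-6-0-1-9 has odd length 5, so it cannot be 2-colored; at least 3 colors are needed.
3 colors suffice: color a → {2, 6, 9}; color b → {1, 4, 5, 8}; color c → {0, 3, 7}.
That is already a proper 3-coloring.

Yes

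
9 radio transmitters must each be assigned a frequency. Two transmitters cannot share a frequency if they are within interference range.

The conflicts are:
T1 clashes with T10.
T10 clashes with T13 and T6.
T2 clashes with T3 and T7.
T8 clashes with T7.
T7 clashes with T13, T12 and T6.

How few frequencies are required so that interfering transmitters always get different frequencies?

T7 and T12 conflict, so at least 2 frequencies are needed.
2 frequencies suffice: frequency 1 → {T10, T3, T7}; frequency 2 → {T1, T2, T8, T13, T12, T6}. Every pair that conflicts lands in different frequencies.

2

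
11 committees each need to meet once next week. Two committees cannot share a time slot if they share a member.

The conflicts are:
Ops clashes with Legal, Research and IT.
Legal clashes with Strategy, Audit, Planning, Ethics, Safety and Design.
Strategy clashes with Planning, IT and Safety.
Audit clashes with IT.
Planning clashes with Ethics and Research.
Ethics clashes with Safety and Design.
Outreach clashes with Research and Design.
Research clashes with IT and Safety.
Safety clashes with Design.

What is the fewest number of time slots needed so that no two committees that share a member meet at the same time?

4

Legal, Ethics, Safety, Design are mutually in conflict, so at least 4 time slots are needed.
4 time slots suffice: time slot 1 → {Legal, Research}; time slot 2 → {Planning, Outreach, IT, Safety}; time slot 3 → {Ops, Strategy, Audit, Ethics}; time slot 4 → {Design}. No two conflicting committees share a time slot.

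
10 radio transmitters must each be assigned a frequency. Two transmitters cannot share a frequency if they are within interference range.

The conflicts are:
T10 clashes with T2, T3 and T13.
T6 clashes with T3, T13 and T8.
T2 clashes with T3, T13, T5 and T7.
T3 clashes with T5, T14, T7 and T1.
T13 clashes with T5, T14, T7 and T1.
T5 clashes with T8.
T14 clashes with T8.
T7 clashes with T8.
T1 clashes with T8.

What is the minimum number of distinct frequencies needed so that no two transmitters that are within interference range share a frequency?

3

T2, T13, T5 are mutually in conflict, so at least 3 frequencies are needed.
A valid assignment using 3 frequencies: T10=3, T6=2, T2=2, T3=1, T13=1, T5=3, T14=2, T7=3, T1=2, T8=1. Every pair that conflicts lands in different frequencies.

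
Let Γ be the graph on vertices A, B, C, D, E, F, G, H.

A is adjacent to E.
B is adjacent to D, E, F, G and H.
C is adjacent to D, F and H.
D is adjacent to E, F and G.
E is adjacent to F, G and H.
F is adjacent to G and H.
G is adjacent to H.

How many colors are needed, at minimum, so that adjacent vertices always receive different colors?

5

B, E, F, G, H are pairwise adjacent (a clique of size 5), so at least 5 colors are needed.
One proper 5-coloring: A=red, B=purple, C=blue, D=yellow, E=blue, F=red, G=green, H=yellow. Every edge joins two different colors.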